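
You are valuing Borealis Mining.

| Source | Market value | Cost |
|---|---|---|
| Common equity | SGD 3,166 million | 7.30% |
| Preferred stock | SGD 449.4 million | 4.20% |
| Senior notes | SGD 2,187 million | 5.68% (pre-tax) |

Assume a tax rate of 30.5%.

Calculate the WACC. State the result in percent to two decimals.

5.80%

Total capital V = 3166 + 449.4 + 2187 = 5802.4.
Equity: weight = 3166/5802.4 = 0.5456; cost = 7.3%.
Preferred: weight = 449.4/5802.4 = 0.0775; cost = 4.2%.
Senior notes: weight = 2187/5802.4 = 0.3769; after-tax cost = 5.68% × (1 − 30.5%) = 3.9476%.
WACC = 0.5456 × 7.3000% + 0.0775 × 4.2000% + 0.3769 × 3.9476% = 5.7963%.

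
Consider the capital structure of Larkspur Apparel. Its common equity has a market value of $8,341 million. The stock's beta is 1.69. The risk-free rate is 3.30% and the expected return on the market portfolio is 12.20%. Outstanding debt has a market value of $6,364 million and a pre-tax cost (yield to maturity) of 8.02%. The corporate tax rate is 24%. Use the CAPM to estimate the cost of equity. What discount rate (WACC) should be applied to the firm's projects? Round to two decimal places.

13.04%

Market risk premium = 12.2% − 3.3% = 8.9%.
Cost of equity via CAPM: Re = 3.3% + 1.69 × 8.9% = 18.3410%.
Total capital V = 8341 + 6364 = 14705.
Equity: weight = 8341/14705 = 0.5672; cost = 18.341%.
Debt: weight = 6364/14705 = 0.4328; after-tax cost = 8.02% × (1 − 24%) = 6.0952%.
WACC = 0.5672 × 18.3410% + 0.4328 × 6.0952% = 13.0413%.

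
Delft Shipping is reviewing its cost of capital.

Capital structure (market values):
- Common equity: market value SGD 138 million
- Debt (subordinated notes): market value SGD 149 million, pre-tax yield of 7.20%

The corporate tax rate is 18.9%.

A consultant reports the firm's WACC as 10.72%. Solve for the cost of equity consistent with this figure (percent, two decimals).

Total capital V = 138 + 149 = 287.
Equity weight = 138/287 = 0.4808.
Subordinated notes weight = 149/287 = 0.5192.
Debt contribution = 0.5192 × 7.2% × (1 − 18.9%) = 3.0315%.
Required equity contribution = 10.72% − 3.0315% = 7.6885%.
Re = 7.6885% / 0.4808 = 15.9898%.

15.99%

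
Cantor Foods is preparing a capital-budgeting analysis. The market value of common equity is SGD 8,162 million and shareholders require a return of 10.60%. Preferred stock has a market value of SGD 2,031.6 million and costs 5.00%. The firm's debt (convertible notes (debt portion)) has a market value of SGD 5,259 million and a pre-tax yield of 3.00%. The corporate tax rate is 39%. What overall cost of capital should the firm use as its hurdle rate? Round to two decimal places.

6.88%

Total capital V = 8162 + 2031.6 + 5259 = 15452.6.
Equity: weight = 8162/15452.6 = 0.5282; cost = 10.6%.
Preferred: weight = 2031.6/15452.6 = 0.1315; cost = 5%.
Convertible notes (debt portion): weight = 5259/15452.6 = 0.3403; after-tax cost = 3% × (1 − 39%) = 1.8300%.
WACC = 0.5282 × 10.6000% + 0.1315 × 5.0000% + 0.3403 × 1.8300% = 6.8790%.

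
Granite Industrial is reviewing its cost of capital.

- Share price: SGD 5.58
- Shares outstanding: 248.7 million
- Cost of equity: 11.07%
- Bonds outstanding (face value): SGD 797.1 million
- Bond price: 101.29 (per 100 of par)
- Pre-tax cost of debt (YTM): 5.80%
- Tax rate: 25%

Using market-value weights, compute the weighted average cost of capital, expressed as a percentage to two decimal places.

8.60%

Market value of equity E = 5.58 × 248.7m = 1387.746m. Market value of debt D = 797.1m × 101.29/100 = 807.38259m.
Total capital V = 1387.746 + 807.38259 = 2195.12859.
Equity: weight = 1387.746/2195.12859 = 0.6322; cost = 11.07%.
Bonds outstanding: weight = 807.38259/2195.12859 = 0.3678; after-tax cost = 5.8% × (1 − 25%) = 4.3500%.
WACC = 0.6322 × 11.0700% + 0.3678 × 4.3500% = 8.5983%.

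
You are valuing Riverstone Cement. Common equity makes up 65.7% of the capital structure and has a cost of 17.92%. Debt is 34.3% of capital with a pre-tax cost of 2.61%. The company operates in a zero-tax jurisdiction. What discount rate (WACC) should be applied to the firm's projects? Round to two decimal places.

After-tax cost of debt = 2.61% × (1 − 0%) = 2.6100%.
WACC = 0.657 × 17.9200% + 0.343 × 2.6100% = 12.6687%.

12.67%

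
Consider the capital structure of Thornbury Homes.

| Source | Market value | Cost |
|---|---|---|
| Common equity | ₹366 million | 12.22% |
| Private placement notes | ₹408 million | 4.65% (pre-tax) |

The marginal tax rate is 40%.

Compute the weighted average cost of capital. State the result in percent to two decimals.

7.25%

Total capital V = 366 + 408 = 774.
Equity: weight = 366/774 = 0.4729; cost = 12.22%.
Private placement notes: weight = 408/774 = 0.5271; after-tax cost = 4.65% × (1 − 40%) = 2.7900%.
WACC = 0.4729 × 12.2200% + 0.5271 × 2.7900% = 7.2491%.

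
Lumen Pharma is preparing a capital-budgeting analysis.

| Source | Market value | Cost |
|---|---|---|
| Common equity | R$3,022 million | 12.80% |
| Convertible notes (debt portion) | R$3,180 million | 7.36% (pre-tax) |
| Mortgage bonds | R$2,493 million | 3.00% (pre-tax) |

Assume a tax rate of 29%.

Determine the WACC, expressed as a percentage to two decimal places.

6.97%

Total capital V = 3022 + 3180 + 2493 = 8695.
Equity: weight = 3022/8695 = 0.3476; cost = 12.8%.
Convertible notes (debt portion): weight = 3180/8695 = 0.3657; after-tax cost = 7.36% × (1 − 29%) = 5.2256%.
Mortgage bonds: weight = 2493/8695 = 0.2867; after-tax cost = 3% × (1 − 29%) = 2.1300%.
WACC = 0.3476 × 12.8000% + 0.3657 × 5.2256% + 0.2867 × 2.1300% = 6.9706%.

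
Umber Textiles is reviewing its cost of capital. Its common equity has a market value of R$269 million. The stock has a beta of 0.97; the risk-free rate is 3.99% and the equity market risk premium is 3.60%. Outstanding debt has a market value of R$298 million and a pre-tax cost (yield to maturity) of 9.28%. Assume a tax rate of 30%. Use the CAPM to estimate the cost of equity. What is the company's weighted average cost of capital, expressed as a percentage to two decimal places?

6.96%

Cost of equity via CAPM: Re = 3.99% + 0.97 × 3.6% = 7.4820%.
Total capital V = 269 + 298 = 567.
Equity: weight = 269/567 = 0.4744; cost = 7.482%.
Debt: weight = 298/567 = 0.5256; after-tax cost = 9.28% × (1 − 30%) = 6.4960%.
WACC = 0.4744 × 7.4820% + 0.5256 × 6.4960% = 6.9638%.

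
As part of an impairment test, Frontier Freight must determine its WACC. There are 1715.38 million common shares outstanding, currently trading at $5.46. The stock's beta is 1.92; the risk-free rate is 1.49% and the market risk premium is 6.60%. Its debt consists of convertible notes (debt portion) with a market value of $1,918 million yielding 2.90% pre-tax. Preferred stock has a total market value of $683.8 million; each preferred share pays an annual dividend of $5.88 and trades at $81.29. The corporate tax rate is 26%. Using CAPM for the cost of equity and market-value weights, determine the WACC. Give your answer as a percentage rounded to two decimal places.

Cost of equity via CAPM: Re = 1.49% + 1.92 × 6.6% = 14.1620%.
Cost of preferred: Rp = 5.88 / 81.29 = 7.2334%.
Market value of equity E = 5.46 × 1715.38m = 9365.9748m.
Total capital V = 9365.9748 + 683.8 + 1918 = 11967.7748.
Equity: weight = 9365.9748/11967.7748 = 0.7826; cost = 14.162%.
Preferred: weight = 683.8/11967.7748 = 0.0571; cost = 7.2334%.
Convertible notes (debt portion): weight = 1918/11967.7748 = 0.1603; after-tax cost = 2.9% × (1 − 26%) = 2.1460%.
WACC = 0.7826 × 14.1620% + 0.0571 × 7.2334% + 0.1603 × 2.1460% = 11.8404%.

11.84%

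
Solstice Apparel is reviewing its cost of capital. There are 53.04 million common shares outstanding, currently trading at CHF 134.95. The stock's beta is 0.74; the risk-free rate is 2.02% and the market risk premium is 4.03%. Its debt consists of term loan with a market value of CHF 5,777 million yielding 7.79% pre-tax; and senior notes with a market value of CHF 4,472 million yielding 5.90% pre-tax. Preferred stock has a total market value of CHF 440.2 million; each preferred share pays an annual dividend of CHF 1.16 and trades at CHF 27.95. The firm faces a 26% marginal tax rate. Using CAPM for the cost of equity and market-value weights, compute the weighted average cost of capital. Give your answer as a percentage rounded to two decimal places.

5.07%

Cost of equity via CAPM: Re = 2.02% + 0.74 × 4.03% = 5.0022%.
Cost of preferred: Rp = 1.16 / 27.95 = 4.1503%.
Market value of equity E = 134.95 × 53.04m = 7157.748m.
Total capital V = 7157.748 + 440.2 + 5777 + 4472 = 17846.948.
Equity: weight = 7157.748/17846.948 = 0.4011; cost = 5.0022%.
Preferred: weight = 440.2/17846.948 = 0.0247; cost = 4.1503%.
Term loan: weight = 5777/17846.948 = 0.3237; after-tax cost = 7.79% × (1 − 26%) = 5.7646%.
Senior notes: weight = 4472/17846.948 = 0.2506; after-tax cost = 5.9% × (1 − 26%) = 4.3660%.
WACC = 0.4011 × 5.0022% + 0.0247 × 4.1503% + 0.3237 × 5.7646% + 0.2506 × 4.3660% = 5.0686%.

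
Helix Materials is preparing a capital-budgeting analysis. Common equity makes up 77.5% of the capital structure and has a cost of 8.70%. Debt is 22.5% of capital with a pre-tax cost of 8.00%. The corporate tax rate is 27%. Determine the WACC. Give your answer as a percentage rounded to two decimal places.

After-tax cost of debt = 8% × (1 − 27%) = 5.8400%.
WACC = 0.775 × 8.7000% + 0.225 × 5.8400% = 8.0565%.

8.06%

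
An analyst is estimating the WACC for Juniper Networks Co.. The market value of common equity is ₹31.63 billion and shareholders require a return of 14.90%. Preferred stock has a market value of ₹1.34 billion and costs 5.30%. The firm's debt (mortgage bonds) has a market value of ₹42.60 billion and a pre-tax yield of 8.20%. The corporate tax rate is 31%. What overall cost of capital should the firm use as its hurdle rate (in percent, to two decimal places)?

Total capital V = 31.63 + 1.34 + 42.6 = 75.57.
Equity: weight = 31.63/75.57 = 0.4186; cost = 14.9%.
Preferred: weight = 1.34/75.57 = 0.0177; cost = 5.3%.
Mortgage bonds: weight = 42.6/75.57 = 0.5637; after-tax cost = 8.2% × (1 − 31%) = 5.6580%.
WACC = 0.4186 × 14.9000% + 0.0177 × 5.3000% + 0.5637 × 5.6580% = 9.5199%.

9.52%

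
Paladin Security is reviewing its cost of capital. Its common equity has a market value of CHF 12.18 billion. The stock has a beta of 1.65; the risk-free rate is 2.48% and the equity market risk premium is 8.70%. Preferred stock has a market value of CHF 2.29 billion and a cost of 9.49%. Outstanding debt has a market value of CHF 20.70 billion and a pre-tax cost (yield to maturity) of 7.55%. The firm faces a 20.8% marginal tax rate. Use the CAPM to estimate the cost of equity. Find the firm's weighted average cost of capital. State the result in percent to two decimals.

9.97%

Cost of equity via CAPM: Re = 2.48% + 1.65 × 8.7% = 16.8350%.
Total capital V = 12.18 + 2.29 + 20.7 = 35.17.
Equity: weight = 12.18/35.17 = 0.3463; cost = 16.835%.
Preferred: weight = 2.29/35.17 = 0.0651; cost = 9.49%.
Debt: weight = 20.7/35.17 = 0.5886; after-tax cost = 7.55% × (1 − 20.8%) = 5.9796%.
WACC = 0.3463 × 16.8350% + 0.0651 × 9.4900% + 0.5886 × 5.9796% = 9.9676%.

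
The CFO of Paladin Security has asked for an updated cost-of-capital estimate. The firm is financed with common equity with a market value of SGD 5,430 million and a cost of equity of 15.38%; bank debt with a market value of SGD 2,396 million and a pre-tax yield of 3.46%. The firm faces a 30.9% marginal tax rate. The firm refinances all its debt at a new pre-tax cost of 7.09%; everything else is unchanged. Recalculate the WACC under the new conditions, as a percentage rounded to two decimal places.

12.17%

After the change:
Total capital V = 5430 + 2396 = 7826.
Equity: weight = 5430/7826 = 0.6938; cost = 15.38%.
Bank debt: weight = 2396/7826 = 0.3062; after-tax cost = 7.09% × (1 − 30.9%) = 4.8992%.
WACC = 0.6938 × 15.3800% + 0.3062 × 4.8992% = 12.1712%.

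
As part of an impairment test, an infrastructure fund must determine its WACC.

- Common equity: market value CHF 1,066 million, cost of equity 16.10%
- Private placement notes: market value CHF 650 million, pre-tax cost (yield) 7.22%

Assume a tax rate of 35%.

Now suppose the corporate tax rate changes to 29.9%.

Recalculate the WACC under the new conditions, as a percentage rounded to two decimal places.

After the change:
Total capital V = 1066 + 650 = 1716.
Equity: weight = 1066/1716 = 0.6212; cost = 16.1%.
Private placement notes: weight = 650/1716 = 0.3788; after-tax cost = 7.22% × (1 − 29.9%) = 5.0612%.
WACC = 0.6212 × 16.1000% + 0.3788 × 5.0612% = 11.9186%.

11.92%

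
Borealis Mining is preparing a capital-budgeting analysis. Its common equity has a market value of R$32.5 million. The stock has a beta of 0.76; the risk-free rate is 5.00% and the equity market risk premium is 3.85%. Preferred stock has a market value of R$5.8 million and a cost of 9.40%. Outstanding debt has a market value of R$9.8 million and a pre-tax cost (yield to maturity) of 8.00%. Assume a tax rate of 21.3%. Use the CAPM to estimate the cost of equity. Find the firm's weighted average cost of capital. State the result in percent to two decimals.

Cost of equity via CAPM: Re = 5.0% + 0.76 × 3.85% = 7.9260%.
Total capital V = 32.5 + 5.8 + 9.8 = 48.1.
Equity: weight = 32.5/48.1 = 0.6757; cost = 7.926%.
Preferred: weight = 5.8/48.1 = 0.1206; cost = 9.4%.
Debt: weight = 9.8/48.1 = 0.2037; after-tax cost = 8% × (1 − 21.3%) = 6.2960%.
WACC = 0.6757 × 7.9260% + 0.1206 × 9.4000% + 0.2037 × 6.2960% = 7.7716%.

7.77%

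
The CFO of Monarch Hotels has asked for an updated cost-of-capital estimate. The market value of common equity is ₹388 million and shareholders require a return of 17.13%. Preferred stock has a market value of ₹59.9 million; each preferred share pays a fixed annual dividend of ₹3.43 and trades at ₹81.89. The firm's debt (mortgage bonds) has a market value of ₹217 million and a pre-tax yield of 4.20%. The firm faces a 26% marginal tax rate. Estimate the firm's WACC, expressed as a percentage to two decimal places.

11.39%

Cost of preferred: Rp = 3.43 / 81.89 = 4.1885%.
Total capital V = 388 + 59.9 + 217 = 664.9.
Equity: weight = 388/664.9 = 0.5835; cost = 17.13%.
Preferred: weight = 59.9/664.9 = 0.0901; cost = 4.1885%.
Mortgage bonds: weight = 217/664.9 = 0.3264; after-tax cost = 4.2% × (1 − 26%) = 3.1080%.
WACC = 0.5835 × 17.1300% + 0.0901 × 4.1885% + 0.3264 × 3.1080% = 11.3878%.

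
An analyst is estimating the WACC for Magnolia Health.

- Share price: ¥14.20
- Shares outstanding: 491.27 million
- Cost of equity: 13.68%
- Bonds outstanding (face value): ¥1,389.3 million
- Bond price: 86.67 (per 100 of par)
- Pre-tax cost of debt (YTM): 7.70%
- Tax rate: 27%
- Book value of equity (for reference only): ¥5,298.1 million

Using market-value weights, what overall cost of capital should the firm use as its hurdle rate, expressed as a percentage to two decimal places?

Market value of equity E = 14.2 × 491.27m = 6976.034m. Market value of debt D = 1389.3m × 86.67/100 = 1204.10631m.
Total capital V = 6976.034 + 1204.10631 = 8180.14031.
Equity: weight = 6976.034/8180.14031 = 0.8528; cost = 13.68%.
Bonds outstanding: weight = 1204.10631/8180.14031 = 0.1472; after-tax cost = 7.7% × (1 − 27%) = 5.6210%.
WACC = 0.8528 × 13.6800% + 0.1472 × 5.6210% = 12.4937%.

12.49%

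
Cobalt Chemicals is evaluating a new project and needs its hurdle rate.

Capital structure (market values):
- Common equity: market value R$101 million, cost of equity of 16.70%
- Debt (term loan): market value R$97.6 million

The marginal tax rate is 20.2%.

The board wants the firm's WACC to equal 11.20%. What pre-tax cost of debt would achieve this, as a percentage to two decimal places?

Total capital V = 101 + 97.6 = 198.6.
Equity weight = 101/198.6 = 0.5086.
Term loan weight = 97.6/198.6 = 0.4914.
Equity contribution = 0.5086 × 16.7% = 8.4930%.
Remaining for debt = 11.2% − 8.4930% = 2.7070%.
Rd × (1 − 20.2%) × 0.4914 = 2.7070%  ⇒  Rd = 6.9028%.

6.90%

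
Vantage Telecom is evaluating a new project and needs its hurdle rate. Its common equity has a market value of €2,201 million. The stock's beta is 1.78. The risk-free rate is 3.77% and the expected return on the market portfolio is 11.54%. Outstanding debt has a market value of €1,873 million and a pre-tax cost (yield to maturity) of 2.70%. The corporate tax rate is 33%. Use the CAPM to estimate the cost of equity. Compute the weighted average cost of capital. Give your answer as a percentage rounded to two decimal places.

10.34%

Market risk premium = 11.54% − 3.77% = 7.77%.
Cost of equity via CAPM: Re = 3.77% + 1.78 × 7.77% = 17.6006%.
Total capital V = 2201 + 1873 = 4074.
Equity: weight = 2201/4074 = 0.5403; cost = 17.6006%.
Debt: weight = 1873/4074 = 0.4597; after-tax cost = 2.7% × (1 − 33%) = 1.8090%.
WACC = 0.5403 × 17.6006% + 0.4597 × 1.8090% = 10.3405%.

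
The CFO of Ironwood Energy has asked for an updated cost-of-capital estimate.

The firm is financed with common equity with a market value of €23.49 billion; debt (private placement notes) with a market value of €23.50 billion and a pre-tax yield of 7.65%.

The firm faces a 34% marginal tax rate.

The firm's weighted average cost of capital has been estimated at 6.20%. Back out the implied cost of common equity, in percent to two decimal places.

7.35%

Total capital V = 23.49 + 23.5 = 46.99.
Equity weight = 23.49/46.99 = 0.4999.
Private placement notes weight = 23.5/46.99 = 0.5001.
Debt contribution = 0.5001 × 7.65% × (1 − 34%) = 2.5250%.
Required equity contribution = 6.2% − 2.5250% = 3.6750%.
Re = 3.6750% / 0.4999 = 7.3515%.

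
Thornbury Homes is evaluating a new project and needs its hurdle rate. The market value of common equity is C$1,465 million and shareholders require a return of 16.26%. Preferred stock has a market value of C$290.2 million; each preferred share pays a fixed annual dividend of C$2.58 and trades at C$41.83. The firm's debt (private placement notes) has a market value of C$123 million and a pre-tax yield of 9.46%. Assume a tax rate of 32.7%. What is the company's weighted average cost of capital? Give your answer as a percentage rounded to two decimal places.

14.05%

Cost of preferred: Rp = 2.58 / 41.83 = 6.1678%.
Total capital V = 1465 + 290.2 + 123 = 1878.2.
Equity: weight = 1465/1878.2 = 0.7800; cost = 16.26%.
Preferred: weight = 290.2/1878.2 = 0.1545; cost = 6.1678%.
Private placement notes: weight = 123/1878.2 = 0.0655; after-tax cost = 9.46% × (1 − 32.7%) = 6.3666%.
WACC = 0.7800 × 16.2600% + 0.1545 × 6.1678% + 0.0655 × 6.3666% = 14.0528%.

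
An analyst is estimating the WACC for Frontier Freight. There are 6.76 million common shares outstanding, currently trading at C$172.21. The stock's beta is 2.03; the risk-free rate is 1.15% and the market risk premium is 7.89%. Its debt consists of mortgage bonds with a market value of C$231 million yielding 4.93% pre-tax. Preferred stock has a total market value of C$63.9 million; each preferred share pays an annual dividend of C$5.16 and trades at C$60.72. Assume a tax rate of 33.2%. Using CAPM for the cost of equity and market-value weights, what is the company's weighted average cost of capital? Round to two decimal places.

Cost of equity via CAPM: Re = 1.15% + 2.03 × 7.89% = 17.1667%.
Cost of preferred: Rp = 5.16 / 60.72 = 8.4980%.
Market value of equity E = 172.21 × 6.76m = 1164.1396m.
Total capital V = 1164.1396 + 63.9 + 231 = 1459.0396.
Equity: weight = 1164.1396/1459.0396 = 0.7979; cost = 17.1667%.
Preferred: weight = 63.9/1459.0396 = 0.0438; cost = 8.498%.
Mortgage bonds: weight = 231/1459.0396 = 0.1583; after-tax cost = 4.93% × (1 − 33.2%) = 3.2932%.
WACC = 0.7979 × 17.1667% + 0.0438 × 8.4980% + 0.1583 × 3.2932% = 14.5906%.

14.59%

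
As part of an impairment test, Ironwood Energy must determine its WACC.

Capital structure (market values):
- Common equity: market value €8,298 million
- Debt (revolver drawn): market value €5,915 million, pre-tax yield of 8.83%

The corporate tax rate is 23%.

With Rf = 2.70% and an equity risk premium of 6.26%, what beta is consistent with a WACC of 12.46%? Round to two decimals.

Total capital V = 8298 + 5915 = 14213.
Equity weight = 8298/14213 = 0.5838.
Revolver drawn weight = 5915/14213 = 0.4162.
Debt contribution = 0.4162 × 8.83% × (1 − 23%) = 2.8296%.
Required equity contribution = 12.46% − 2.8296% = 9.6304%  ⇒  Re = 16.4952%.
CAPM: 16.4952% = 2.7% + β × 6.26%  ⇒  β = 2.2037.

2.20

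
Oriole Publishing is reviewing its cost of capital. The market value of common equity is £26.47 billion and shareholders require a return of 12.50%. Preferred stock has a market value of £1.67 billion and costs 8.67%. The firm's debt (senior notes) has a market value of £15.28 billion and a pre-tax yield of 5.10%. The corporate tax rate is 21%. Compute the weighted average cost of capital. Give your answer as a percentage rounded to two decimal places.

9.37%

Total capital V = 26.47 + 1.67 + 15.28 = 43.42.
Equity: weight = 26.47/43.42 = 0.6096; cost = 12.5%.
Preferred: weight = 1.67/43.42 = 0.0385; cost = 8.67%.
Senior notes: weight = 15.28/43.42 = 0.3519; after-tax cost = 5.1% × (1 − 21%) = 4.0290%.
WACC = 0.6096 × 12.5000% + 0.0385 × 8.6700% + 0.3519 × 4.0290% = 9.3716%.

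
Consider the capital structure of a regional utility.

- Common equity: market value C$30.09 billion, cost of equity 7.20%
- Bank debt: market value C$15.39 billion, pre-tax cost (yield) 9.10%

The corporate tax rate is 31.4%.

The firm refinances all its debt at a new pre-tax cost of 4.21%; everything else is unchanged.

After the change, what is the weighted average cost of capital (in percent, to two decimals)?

5.74%

After the change:
Total capital V = 30.09 + 15.39 = 45.48.
Equity: weight = 30.09/45.48 = 0.6616; cost = 7.2%.
Bank debt: weight = 15.39/45.48 = 0.3384; after-tax cost = 4.21% × (1 − 31.4%) = 2.8881%.
WACC = 0.6616 × 7.2000% + 0.3384 × 2.8881% = 5.7409%.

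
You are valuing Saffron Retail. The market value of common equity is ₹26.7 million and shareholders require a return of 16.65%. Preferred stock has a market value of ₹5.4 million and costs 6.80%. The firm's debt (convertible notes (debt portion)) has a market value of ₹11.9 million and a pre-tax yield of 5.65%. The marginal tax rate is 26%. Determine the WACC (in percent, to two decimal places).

12.07%

Total capital V = 26.7 + 5.4 + 11.9 = 44.
Equity: weight = 26.7/44 = 0.6068; cost = 16.65%.
Preferred: weight = 5.4/44 = 0.1227; cost = 6.8%.
Convertible notes (debt portion): weight = 11.9/44 = 0.2705; after-tax cost = 5.65% × (1 − 26%) = 4.1810%.
WACC = 0.6068 × 16.6500% + 0.1227 × 6.8000% + 0.2705 × 4.1810% = 12.0688%.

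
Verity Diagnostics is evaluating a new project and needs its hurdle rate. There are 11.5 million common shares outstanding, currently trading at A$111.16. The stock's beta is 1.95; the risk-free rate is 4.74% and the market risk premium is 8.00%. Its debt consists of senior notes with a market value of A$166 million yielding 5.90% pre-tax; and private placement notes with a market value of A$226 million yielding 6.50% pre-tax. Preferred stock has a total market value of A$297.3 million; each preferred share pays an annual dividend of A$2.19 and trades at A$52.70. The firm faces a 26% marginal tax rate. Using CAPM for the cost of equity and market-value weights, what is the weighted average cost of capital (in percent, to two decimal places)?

Cost of equity via CAPM: Re = 4.74% + 1.95 × 8.0% = 20.3400%.
Cost of preferred: Rp = 2.19 / 52.7 = 4.1556%.
Market value of equity E = 111.16 × 11.5m = 1278.34m.
Total capital V = 1278.34 + 297.3 + 166 + 226 = 1967.64.
Equity: weight = 1278.34/1967.64 = 0.6497; cost = 20.34%.
Preferred: weight = 297.3/1967.64 = 0.1511; cost = 4.1556%.
Senior notes: weight = 166/1967.64 = 0.0844; after-tax cost = 5.9% × (1 − 26%) = 4.3660%.
Private placement notes: weight = 226/1967.64 = 0.1149; after-tax cost = 6.5% × (1 − 26%) = 4.8100%.
WACC = 0.6497 × 20.3400% + 0.1511 × 4.1556% + 0.0844 × 4.3660% + 0.1149 × 4.8100% = 14.7632%.

14.76%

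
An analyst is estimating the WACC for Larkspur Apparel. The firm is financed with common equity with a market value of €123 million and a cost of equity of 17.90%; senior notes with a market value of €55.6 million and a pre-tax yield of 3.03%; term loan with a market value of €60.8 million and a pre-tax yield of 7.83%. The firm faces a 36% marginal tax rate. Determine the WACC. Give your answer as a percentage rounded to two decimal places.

10.92%

Total capital V = 123 + 55.6 + 60.8 = 239.4.
Equity: weight = 123/239.4 = 0.5138; cost = 17.9%.
Senior notes: weight = 55.6/239.4 = 0.2322; after-tax cost = 3.03% × (1 − 36%) = 1.9392%.
Term loan: weight = 60.8/239.4 = 0.2540; after-tax cost = 7.83% × (1 − 36%) = 5.0112%.
WACC = 0.5138 × 17.9000% + 0.2322 × 1.9392% + 0.2540 × 5.0112% = 10.9198%.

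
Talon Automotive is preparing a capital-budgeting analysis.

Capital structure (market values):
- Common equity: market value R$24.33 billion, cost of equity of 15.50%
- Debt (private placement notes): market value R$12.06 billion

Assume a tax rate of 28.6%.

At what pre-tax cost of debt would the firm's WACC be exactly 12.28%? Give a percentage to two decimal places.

Total capital V = 24.33 + 12.06 = 36.39.
Equity weight = 24.33/36.39 = 0.6686.
Private placement notes weight = 12.06/36.39 = 0.3314.
Equity contribution = 0.6686 × 15.5% = 10.3631%.
Remaining for debt = 12.28% − 10.3631% = 1.9169%.
Rd × (1 − 28.6%) × 0.3314 = 1.9169%  ⇒  Rd = 8.1007%.

8.10%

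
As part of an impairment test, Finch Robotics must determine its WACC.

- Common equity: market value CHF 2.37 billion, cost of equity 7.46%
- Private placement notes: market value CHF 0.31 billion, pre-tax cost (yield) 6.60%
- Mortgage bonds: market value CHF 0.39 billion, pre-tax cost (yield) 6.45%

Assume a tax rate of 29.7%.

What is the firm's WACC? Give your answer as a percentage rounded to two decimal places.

Total capital V = 2.37 + 0.31 + 0.39 = 3.07.
Equity: weight = 2.37/3.07 = 0.7720; cost = 7.46%.
Private placement notes: weight = 0.31/3.07 = 0.1010; after-tax cost = 6.6% × (1 − 29.7%) = 4.6398%.
Mortgage bonds: weight = 0.39/3.07 = 0.1270; after-tax cost = 6.45% × (1 − 29.7%) = 4.5344%.
WACC = 0.7720 × 7.4600% + 0.1010 × 4.6398% + 0.1270 × 4.5344% = 6.8036%.

6.80%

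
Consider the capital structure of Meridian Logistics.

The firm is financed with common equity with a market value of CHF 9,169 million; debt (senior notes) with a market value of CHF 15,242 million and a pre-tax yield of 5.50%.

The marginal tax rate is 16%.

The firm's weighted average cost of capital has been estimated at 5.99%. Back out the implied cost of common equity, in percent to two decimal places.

8.27%

Total capital V = 9169 + 15242 = 24411.
Equity weight = 9169/24411 = 0.3756.
Senior notes weight = 15242/24411 = 0.6244.
Debt contribution = 0.6244 × 5.5% × (1 − 16%) = 2.8847%.
Required equity contribution = 5.99% − 2.8847% = 3.1053%.
Re = 3.1053% / 0.3756 = 8.2674%.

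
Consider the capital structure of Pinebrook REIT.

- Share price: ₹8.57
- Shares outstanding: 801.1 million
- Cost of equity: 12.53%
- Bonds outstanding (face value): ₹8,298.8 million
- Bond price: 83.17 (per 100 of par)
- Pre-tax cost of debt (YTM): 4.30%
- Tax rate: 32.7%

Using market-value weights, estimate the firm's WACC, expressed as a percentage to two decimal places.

7.70%

Market value of equity E = 8.57 × 801.1m = 6865.427m. Market value of debt D = 8298.8m × 83.17/100 = 6902.11196m.
Total capital V = 6865.427 + 6902.11196 = 13767.53896.
Equity: weight = 6865.427/13767.53896 = 0.4987; cost = 12.53%.
Bonds outstanding: weight = 6902.11196/13767.53896 = 0.5013; after-tax cost = 4.3% × (1 − 32.7%) = 2.8939%.
WACC = 0.4987 × 12.5300% + 0.5013 × 2.8939% = 7.6991%.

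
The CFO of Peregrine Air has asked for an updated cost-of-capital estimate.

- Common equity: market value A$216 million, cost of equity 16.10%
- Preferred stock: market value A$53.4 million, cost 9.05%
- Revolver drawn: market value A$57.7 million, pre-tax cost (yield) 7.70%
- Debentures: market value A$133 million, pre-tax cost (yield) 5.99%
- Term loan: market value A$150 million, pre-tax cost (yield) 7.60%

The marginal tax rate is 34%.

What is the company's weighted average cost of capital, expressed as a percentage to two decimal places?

9.07%

Total capital V = 216 + 53.4 + 57.7 + 133 + 150 = 610.1.
Equity: weight = 216/610.1 = 0.3540; cost = 16.1%.
Preferred: weight = 53.4/610.1 = 0.0875; cost = 9.05%.
Revolver drawn: weight = 57.7/610.1 = 0.0946; after-tax cost = 7.7% × (1 − 34%) = 5.0820%.
Debentures: weight = 133/610.1 = 0.2180; after-tax cost = 5.99% × (1 − 34%) = 3.9534%.
Term loan: weight = 150/610.1 = 0.2459; after-tax cost = 7.6% × (1 − 34%) = 5.0160%.
WACC = 0.3540 × 16.1000% + 0.0875 × 9.0500% + 0.0946 × 5.0820% + 0.2180 × 3.9534% + 0.2459 × 5.0160% = 9.0679%.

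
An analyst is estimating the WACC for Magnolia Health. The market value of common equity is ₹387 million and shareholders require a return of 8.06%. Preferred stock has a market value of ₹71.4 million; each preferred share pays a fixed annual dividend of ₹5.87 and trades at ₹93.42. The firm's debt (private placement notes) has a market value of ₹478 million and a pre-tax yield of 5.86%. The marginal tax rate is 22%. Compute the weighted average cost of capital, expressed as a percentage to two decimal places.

6.14%

Cost of preferred: Rp = 5.87 / 93.42 = 6.2835%.
Total capital V = 387 + 71.4 + 478 = 936.4.
Equity: weight = 387/936.4 = 0.4133; cost = 8.06%.
Preferred: weight = 71.4/936.4 = 0.0762; cost = 6.2835%.
Private placement notes: weight = 478/936.4 = 0.5105; after-tax cost = 5.86% × (1 − 22%) = 4.5708%.
WACC = 0.4133 × 8.0600% + 0.0762 × 6.2835% + 0.5105 × 4.5708% = 6.1434%.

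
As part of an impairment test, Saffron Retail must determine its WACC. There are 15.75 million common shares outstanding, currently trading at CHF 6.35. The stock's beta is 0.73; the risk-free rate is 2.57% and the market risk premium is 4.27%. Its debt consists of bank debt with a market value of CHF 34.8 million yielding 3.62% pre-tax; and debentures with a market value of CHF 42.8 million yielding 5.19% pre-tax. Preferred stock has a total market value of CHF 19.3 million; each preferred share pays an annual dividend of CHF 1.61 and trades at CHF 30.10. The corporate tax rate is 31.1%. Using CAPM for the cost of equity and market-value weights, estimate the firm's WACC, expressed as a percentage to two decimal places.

4.63%

Cost of equity via CAPM: Re = 2.57% + 0.73 × 4.27% = 5.6871%.
Cost of preferred: Rp = 1.61 / 30.1 = 5.3488%.
Market value of equity E = 6.35 × 15.75m = 100.0125m.
Total capital V = 100.0125 + 19.3 + 34.8 + 42.8 = 196.9125.
Equity: weight = 100.0125/196.9125 = 0.5079; cost = 5.6871%.
Preferred: weight = 19.3/196.9125 = 0.0980; cost = 5.3488%.
Bank debt: weight = 34.8/196.9125 = 0.1767; after-tax cost = 3.62% × (1 − 31.1%) = 2.4942%.
Debentures: weight = 42.8/196.9125 = 0.2174; after-tax cost = 5.19% × (1 − 31.1%) = 3.5759%.
WACC = 0.5079 × 5.6871% + 0.0980 × 5.3488% + 0.1767 × 2.4942% + 0.2174 × 3.5759% = 4.6308%.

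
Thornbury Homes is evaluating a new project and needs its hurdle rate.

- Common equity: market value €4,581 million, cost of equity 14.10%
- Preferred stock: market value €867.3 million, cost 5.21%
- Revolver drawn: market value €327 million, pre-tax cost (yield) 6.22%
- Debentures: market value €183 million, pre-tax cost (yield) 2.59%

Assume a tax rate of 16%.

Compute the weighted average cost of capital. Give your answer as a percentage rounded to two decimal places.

11.95%

Total capital V = 4581 + 867.3 + 327 + 183 = 5958.3.
Equity: weight = 4581/5958.3 = 0.7688; cost = 14.1%.
Preferred: weight = 867.3/5958.3 = 0.1456; cost = 5.21%.
Revolver drawn: weight = 327/5958.3 = 0.0549; after-tax cost = 6.22% × (1 − 16%) = 5.2248%.
Debentures: weight = 183/5958.3 = 0.0307; after-tax cost = 2.59% × (1 − 16%) = 2.1756%.
WACC = 0.7688 × 14.1000% + 0.1456 × 5.2100% + 0.0549 × 5.2248% + 0.0307 × 2.1756% = 11.9526%.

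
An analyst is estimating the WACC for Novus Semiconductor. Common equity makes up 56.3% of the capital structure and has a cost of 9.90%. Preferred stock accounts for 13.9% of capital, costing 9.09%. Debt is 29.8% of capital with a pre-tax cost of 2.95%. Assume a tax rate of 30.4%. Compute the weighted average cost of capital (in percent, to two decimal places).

After-tax cost of debt = 2.95% × (1 − 30.4%) = 2.0532%.
WACC = 0.563 × 9.9000% + 0.139 × 9.0900% + 0.298 × 2.0532% = 7.4491%.

7.45%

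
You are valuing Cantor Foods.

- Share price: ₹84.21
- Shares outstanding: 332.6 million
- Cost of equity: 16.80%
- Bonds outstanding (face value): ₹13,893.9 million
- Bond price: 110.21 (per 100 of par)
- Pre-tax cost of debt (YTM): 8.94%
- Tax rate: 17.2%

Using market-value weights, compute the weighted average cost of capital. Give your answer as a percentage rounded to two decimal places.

13.48%

Market value of equity E = 84.21 × 332.6m = 28008.246m. Market value of debt D = 13893.9m × 110.21/100 = 15312.46719m.
Total capital V = 28008.246 + 15312.46719 = 43320.71319.
Equity: weight = 28008.246/43320.71319 = 0.6465; cost = 16.8%.
Bonds outstanding: weight = 15312.46719/43320.71319 = 0.3535; after-tax cost = 8.94% × (1 − 17.2%) = 7.4023%.
WACC = 0.6465 × 16.8000% + 0.3535 × 7.4023% = 13.4782%.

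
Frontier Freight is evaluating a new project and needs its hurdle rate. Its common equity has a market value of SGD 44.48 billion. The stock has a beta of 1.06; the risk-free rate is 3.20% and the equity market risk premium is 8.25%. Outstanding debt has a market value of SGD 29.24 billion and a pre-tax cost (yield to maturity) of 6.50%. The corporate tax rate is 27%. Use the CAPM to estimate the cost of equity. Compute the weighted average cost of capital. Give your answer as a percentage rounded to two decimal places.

Cost of equity via CAPM: Re = 3.2% + 1.06 × 8.25% = 11.9450%.
Total capital V = 44.48 + 29.24 = 73.72.
Equity: weight = 44.48/73.72 = 0.6034; cost = 11.945%.
Debt: weight = 29.24/73.72 = 0.3966; after-tax cost = 6.5% × (1 − 27%) = 4.7450%.
WACC = 0.6034 × 11.9450% + 0.3966 × 4.7450% = 9.0892%.

9.09%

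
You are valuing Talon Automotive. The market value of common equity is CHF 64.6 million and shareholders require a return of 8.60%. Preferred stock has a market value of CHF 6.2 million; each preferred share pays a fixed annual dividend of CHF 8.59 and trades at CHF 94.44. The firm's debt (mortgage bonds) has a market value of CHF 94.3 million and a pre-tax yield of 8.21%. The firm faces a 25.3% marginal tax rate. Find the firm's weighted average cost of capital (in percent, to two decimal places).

7.21%

Cost of preferred: Rp = 8.59 / 94.44 = 9.0957%.
Total capital V = 64.6 + 6.2 + 94.3 = 165.1.
Equity: weight = 64.6/165.1 = 0.3913; cost = 8.6%.
Preferred: weight = 6.2/165.1 = 0.0376; cost = 9.0957%.
Mortgage bonds: weight = 94.3/165.1 = 0.5712; after-tax cost = 8.21% × (1 − 25.3%) = 6.1329%.
WACC = 0.3913 × 8.6000% + 0.0376 × 9.0957% + 0.5712 × 6.1329% = 7.2095%.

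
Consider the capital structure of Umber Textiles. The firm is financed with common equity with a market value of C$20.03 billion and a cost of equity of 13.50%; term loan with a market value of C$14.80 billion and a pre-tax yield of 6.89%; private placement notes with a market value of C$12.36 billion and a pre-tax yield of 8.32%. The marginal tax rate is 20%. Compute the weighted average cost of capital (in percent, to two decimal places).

Total capital V = 20.03 + 14.8 + 12.36 = 47.19.
Equity: weight = 20.03/47.19 = 0.4245; cost = 13.5%.
Term loan: weight = 14.8/47.19 = 0.3136; after-tax cost = 6.89% × (1 − 20%) = 5.5120%.
Private placement notes: weight = 12.36/47.19 = 0.2619; after-tax cost = 8.32% × (1 − 20%) = 6.6560%.
WACC = 0.4245 × 13.5000% + 0.3136 × 5.5120% + 0.2619 × 6.6560% = 9.2022%.

9.20%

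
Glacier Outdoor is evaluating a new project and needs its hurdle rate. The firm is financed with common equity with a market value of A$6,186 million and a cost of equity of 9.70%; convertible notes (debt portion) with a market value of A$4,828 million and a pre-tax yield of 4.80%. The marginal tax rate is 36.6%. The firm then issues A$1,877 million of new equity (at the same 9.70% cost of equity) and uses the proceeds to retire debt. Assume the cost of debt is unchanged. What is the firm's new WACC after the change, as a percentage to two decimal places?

After the change:
Total capital V = 8063 + 2951 = 11014.
Equity: weight = 8063/11014 = 0.7321; cost = 9.7%.
Convertible notes (debt portion): weight = 2951/11014 = 0.2679; after-tax cost = 4.8% × (1 − 36.6%) = 3.0432%.
WACC = 0.7321 × 9.7000% + 0.2679 × 3.0432% = 7.9164%.

7.92%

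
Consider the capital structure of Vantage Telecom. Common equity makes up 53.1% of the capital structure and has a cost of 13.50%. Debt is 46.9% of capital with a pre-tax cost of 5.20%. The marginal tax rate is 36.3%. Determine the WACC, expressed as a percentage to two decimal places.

After-tax cost of debt = 5.2% × (1 − 36.3%) = 3.3124%.
WACC = 0.531 × 13.5000% + 0.469 × 3.3124% = 8.7220%.

8.72%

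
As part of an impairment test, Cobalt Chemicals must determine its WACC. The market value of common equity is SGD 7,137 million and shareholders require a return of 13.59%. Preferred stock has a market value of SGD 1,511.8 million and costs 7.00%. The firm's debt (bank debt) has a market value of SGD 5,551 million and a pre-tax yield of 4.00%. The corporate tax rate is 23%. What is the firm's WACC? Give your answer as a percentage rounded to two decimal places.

8.78%

Total capital V = 7137 + 1511.8 + 5551 = 14199.8.
Equity: weight = 7137/14199.8 = 0.5026; cost = 13.59%.
Preferred: weight = 1511.8/14199.8 = 0.1065; cost = 7%.
Bank debt: weight = 5551/14199.8 = 0.3909; after-tax cost = 4% × (1 − 23%) = 3.0800%.
WACC = 0.5026 × 13.5900% + 0.1065 × 7.0000% + 0.3909 × 3.0800% = 8.7798%.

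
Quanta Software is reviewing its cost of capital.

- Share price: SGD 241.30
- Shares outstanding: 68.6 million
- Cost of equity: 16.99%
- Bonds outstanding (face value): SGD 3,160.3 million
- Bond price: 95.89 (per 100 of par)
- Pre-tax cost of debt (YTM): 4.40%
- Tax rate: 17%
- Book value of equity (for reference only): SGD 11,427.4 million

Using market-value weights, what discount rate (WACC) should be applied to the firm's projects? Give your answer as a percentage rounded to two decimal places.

Market value of equity E = 241.3 × 68.6m = 16553.18m. Market value of debt D = 3160.3m × 95.89/100 = 3030.41167m.
Total capital V = 16553.18 + 3030.41167 = 19583.59167.
Equity: weight = 16553.18/19583.59167 = 0.8453; cost = 16.99%.
Bonds outstanding: weight = 3030.41167/19583.59167 = 0.1547; after-tax cost = 4.4% × (1 − 17%) = 3.6520%.
WACC = 0.8453 × 16.9900% + 0.1547 × 3.6520% = 14.9260%.

14.93%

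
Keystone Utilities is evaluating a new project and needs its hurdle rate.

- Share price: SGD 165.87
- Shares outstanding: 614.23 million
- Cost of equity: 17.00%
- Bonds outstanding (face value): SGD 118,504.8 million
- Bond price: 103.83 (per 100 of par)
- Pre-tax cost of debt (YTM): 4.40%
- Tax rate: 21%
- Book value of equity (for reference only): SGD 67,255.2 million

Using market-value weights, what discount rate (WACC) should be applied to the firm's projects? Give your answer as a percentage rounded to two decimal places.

9.60%

Market value of equity E = 165.87 × 614.23m = 101882.3301m. Market value of debt D = 118504.8m × 103.83/100 = 123043.53384m.
Total capital V = 101882.3301 + 123043.53384 = 224925.86394.
Equity: weight = 101882.3301/224925.86394 = 0.4530; cost = 17%.
Bonds outstanding: weight = 123043.53384/224925.86394 = 0.5470; after-tax cost = 4.4% × (1 − 21%) = 3.4760%.
WACC = 0.4530 × 17.0000% + 0.5470 × 3.4760% = 9.6018%.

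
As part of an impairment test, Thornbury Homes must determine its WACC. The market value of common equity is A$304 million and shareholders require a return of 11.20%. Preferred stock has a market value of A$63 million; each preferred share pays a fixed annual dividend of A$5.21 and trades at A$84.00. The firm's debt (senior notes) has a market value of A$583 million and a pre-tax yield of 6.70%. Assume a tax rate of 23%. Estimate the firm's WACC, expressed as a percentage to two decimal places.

Cost of preferred: Rp = 5.21 / 84.0 = 6.2024%.
Total capital V = 304 + 63 + 583 = 950.
Equity: weight = 304/950 = 0.3200; cost = 11.2%.
Preferred: weight = 63/950 = 0.0663; cost = 6.2024%.
Senior notes: weight = 583/950 = 0.6137; after-tax cost = 6.7% × (1 − 23%) = 5.1590%.
WACC = 0.3200 × 11.2000% + 0.0663 × 6.2024% + 0.6137 × 5.1590% = 7.1613%.

7.16%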